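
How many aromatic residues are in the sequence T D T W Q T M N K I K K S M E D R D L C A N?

F, W, and Y each carry an aromatic ring on the side chain.
Matching residues: W4.

1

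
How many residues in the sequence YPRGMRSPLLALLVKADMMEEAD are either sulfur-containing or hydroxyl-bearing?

5

Sulfur-containing: C, M. Hydroxyl-bearing: S, T, Y.
Sulfur-containing residues here: M5, M18, M19 (3).
Hydroxyl-bearing residues here: Y1, S7 (2).
The two groups share no amino acid, so total = 3 + 2 = 5.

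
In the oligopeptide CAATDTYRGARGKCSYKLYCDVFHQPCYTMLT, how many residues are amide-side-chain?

The amide-side-chain residues are Asn (N) and Gln (Q).
Matching residues: Q25.

1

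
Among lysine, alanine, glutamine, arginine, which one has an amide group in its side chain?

Only N (asparagine) and Q (glutamine) carry a side-chain carboxamide.
Of the listed options, only glutamine belongs to this group.

glutamine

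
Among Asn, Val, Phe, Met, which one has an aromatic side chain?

F, W, and Y each carry an aromatic ring on the side chain.
Of the listed options, only Phe belongs to this group.

Phe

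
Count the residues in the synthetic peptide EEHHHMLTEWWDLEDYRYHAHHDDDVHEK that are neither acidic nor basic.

10

Acidic: D, E. Basic: K, R, H. All other residues are neither.
Matching residues: M6, L7, T8, W10, W11, L13, Y16, Y18, A20, V26.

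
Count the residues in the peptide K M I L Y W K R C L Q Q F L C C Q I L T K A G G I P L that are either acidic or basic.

Acidic: D, E. Basic: H, K, R.
Acidic residues here: none (0).
Basic residues here: K1, K7, R8, K21 (4).
The two groups share no amino acid, so total = 0 + 4 = 4.

4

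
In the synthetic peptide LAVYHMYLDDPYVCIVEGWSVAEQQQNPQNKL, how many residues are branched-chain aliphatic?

8

Valine (V), leucine (L), and isoleucine (I) are the branched-chain amino acids.
Matching residues: L1, V3, L8, V13, I15, V16, V21, L32.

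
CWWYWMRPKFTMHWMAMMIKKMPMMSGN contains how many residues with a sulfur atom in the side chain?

9

Only Cys (C) and Met (M) have a sulfur atom in the side chain.
Matching residues: C1, M6, M12, M15, M17, M18, M22, M24, M25.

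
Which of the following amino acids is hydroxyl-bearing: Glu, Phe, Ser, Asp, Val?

S, T, and Y are the three residues with a side-chain hydroxyl.
Of the listed options, only Ser belongs to this group.

Ser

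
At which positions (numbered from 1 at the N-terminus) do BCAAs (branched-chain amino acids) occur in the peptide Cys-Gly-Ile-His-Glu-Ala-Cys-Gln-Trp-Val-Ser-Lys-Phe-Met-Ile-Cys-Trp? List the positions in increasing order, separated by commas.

3, 10, 15

Valine (V), leucine (L), and isoleucine (I) are the branched-chain amino acids.
Matching residues: Ile3, Val10, Ile15.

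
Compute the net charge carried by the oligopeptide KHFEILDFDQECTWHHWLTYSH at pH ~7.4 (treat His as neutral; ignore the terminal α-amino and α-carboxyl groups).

-3

The side chains ionized at physiological pH are Lys/Arg (+1) and Asp/Glu (−1); with His treated as neutral, nothing else contributes.
Positive (K, R): K1 → +1.
Negative (D, E): E4, D7, D9, E11 → −4.
Net charge = (+1) + (−4) = −3.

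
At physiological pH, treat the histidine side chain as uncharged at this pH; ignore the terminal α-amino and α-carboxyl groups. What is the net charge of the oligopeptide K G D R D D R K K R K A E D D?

The side chains ionized at physiological pH are Lys/Arg (+1) and Asp/Glu (−1); with His treated as neutral, nothing else contributes.
Positive (K, R): K1, R4, R7, K8, K9, R10, K11 → +7.
Negative (D, E): D3, D5, D6, E13, D14, D15 → −6.
Net charge = (+7) + (−6) = +1.

+1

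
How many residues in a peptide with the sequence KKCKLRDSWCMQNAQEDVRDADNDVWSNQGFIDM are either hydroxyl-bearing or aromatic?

5

Hydroxyl-bearing: S, T, Y. Aromatic: F, W, Y.
Hydroxyl-bearing residues here: S8, S27 (2).
Aromatic residues here: W9, W26, F31 (3).
(Y belongs to both groups, but none appear in this sequence.) Total = 2 + 3 = 5.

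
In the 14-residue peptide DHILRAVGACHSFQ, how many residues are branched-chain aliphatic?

3

The BCAAs are Val, Leu, and Ile — aliphatic side chains with a branch point.
Matching residues: I3, L4, V7.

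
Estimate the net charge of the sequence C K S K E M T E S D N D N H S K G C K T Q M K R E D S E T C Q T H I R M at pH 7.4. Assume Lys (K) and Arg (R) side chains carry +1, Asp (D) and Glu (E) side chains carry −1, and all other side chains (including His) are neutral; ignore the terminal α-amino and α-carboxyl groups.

Positive (K, R): K2, K4, K16, K19, K23, R24, R35 → +7.
Negative (D, E): E5, E8, D10, D12, E25, D26, E28 → −7.
Net charge = (+7) + (−7) = 0.

0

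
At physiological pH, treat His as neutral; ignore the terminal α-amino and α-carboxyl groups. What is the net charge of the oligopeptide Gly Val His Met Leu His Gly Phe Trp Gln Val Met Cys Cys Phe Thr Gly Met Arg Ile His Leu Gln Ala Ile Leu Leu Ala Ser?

+1

The side chains ionized at physiological pH are Lys/Arg (+1) and Asp/Glu (−1); with His treated as neutral, nothing else contributes.
Positive (K, R): Arg19 → +1.
Negative (D, E): none → −0.
Net charge = (+1) + (−0) = +1.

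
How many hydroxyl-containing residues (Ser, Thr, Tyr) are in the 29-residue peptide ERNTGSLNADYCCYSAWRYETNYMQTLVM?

Matching residues: T4, S6, Y11, Y14, S15, Y19, T21, Y23, T26.

9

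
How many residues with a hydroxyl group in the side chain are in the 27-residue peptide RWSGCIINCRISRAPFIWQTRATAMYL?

5

The –OH-bearing residues are Ser, Thr (aliphatic alcohols), and Tyr (phenol).
Matching residues: S3, S12, T20, T23, Y26.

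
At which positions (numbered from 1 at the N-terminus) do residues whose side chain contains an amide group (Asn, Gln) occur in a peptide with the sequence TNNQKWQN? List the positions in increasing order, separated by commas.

Matching residues: N2, N3, Q4, Q7, N8.

2, 3, 4, 7, 8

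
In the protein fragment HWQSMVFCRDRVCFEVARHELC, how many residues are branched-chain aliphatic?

4

Valine (V), leucine (L), and isoleucine (I) are the branched-chain amino acids.
Matching residues: V6, V12, V16, L21.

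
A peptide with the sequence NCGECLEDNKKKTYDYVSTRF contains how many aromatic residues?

The aromatic amino acids are Phe (F, benzyl), Trp (W, indole), and Tyr (Y, phenol).
Matching residues: Y14, Y16, F21.

3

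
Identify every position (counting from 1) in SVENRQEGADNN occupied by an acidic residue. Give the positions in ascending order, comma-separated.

Matching residues: E3, E7, D10.

3, 7, 10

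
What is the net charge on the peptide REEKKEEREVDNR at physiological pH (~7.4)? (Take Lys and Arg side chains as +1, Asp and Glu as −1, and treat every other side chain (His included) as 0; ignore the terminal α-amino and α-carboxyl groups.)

-1

Positive (K, R): R1, K4, K5, R8, R13 → +5.
Negative (D, E): E2, E3, E6, E7, E9, D11 → −6.
Net charge = (+5) + (−6) = −1.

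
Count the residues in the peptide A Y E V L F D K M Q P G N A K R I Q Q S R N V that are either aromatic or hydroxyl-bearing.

Aromatic: F, W, Y. Hydroxyl-bearing: S, T, Y.
Aromatic residues here: Y2, F6 (2).
Hydroxyl-bearing residues here: Y2, S20 (2).
Y is in both groups, so the 1 Y residue must not be double-counted.
Total = 2 + 2 − 1 = 3.

3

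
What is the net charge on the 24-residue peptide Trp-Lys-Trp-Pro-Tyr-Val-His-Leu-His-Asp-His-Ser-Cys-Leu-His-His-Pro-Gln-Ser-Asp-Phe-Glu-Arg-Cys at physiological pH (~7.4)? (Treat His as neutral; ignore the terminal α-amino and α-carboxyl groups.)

The side chains ionized at physiological pH are Lys/Arg (+1) and Asp/Glu (−1); with His treated as neutral, nothing else contributes.
Positive (K, R): Lys2, Arg23 → +2.
Negative (D, E): Asp10, Asp20, Glu22 → −3.
Net charge = (+2) + (−3) = −1.

-1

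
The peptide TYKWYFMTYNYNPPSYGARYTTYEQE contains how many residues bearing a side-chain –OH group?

S, T, and Y are the three residues with a side-chain hydroxyl.
Matching residues: T1, Y2, Y5, T8, Y9, Y11, S15, Y16, Y20, T21, T22, Y23.

12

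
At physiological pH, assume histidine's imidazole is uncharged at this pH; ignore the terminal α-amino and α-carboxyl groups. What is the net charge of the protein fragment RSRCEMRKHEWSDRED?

The side chains ionized at physiological pH are Lys/Arg (+1) and Asp/Glu (−1); with His treated as neutral, nothing else contributes.
Positive (K, R): R1, R3, R7, K8, R14 → +5.
Negative (D, E): E5, E10, D13, E15, D16 → −5.
Net charge = (+5) + (−5) = 0.

0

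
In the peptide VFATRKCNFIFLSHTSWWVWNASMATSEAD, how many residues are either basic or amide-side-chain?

Basic: H, K, R. Amide-side-chain: N, Q.
Basic residues here: R5, K6, H14 (3).
Amide-side-chain residues here: N8, N21 (2).
The two groups share no amino acid, so total = 3 + 2 = 5.

5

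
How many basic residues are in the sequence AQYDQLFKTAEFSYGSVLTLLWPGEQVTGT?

1

The basic amino acids are Lys (K), Arg (R), and His (H).
Matching residues: K8.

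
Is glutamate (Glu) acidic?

Aspartate (D) and glutamate (E) have carboxylic-acid side chains and are the acidic amino acids.
Glutamate is in this group.

Yes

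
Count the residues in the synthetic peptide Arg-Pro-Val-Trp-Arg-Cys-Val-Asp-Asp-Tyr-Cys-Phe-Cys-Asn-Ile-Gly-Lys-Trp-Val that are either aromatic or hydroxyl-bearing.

4

Aromatic: F, W, Y. Hydroxyl-bearing: S, T, Y.
Aromatic residues here: Trp4, Tyr10, Phe12, Trp18 (4).
Hydroxyl-bearing residues here: Tyr10 (1).
Y is in both groups, so the 1 Y residue must not be double-counted.
Total = 4 + 1 − 1 = 4.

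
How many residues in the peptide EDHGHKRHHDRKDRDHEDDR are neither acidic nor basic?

Acidic: D, E. Basic: K, R, H. All other residues are neither.
Matching residues: G4.

1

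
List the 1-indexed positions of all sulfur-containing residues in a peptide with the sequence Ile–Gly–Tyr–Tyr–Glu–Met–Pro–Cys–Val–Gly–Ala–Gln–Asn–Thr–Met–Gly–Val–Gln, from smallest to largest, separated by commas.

The sulfur-bearing residues are cysteine (–SH) and methionine (–S–CH₃).
Matching residues: Met6, Cys8, Met15.

6, 8, 15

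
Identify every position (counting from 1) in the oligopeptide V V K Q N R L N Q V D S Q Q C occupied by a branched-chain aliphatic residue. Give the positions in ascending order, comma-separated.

The BCAAs are Val, Leu, and Ile — aliphatic side chains with a branch point.
Matching residues: V1, V2, L7, V10.

1, 2, 7, 10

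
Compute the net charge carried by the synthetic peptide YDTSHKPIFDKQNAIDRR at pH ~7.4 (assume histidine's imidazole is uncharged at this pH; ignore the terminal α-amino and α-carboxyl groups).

The side chains ionized at physiological pH are Lys/Arg (+1) and Asp/Glu (−1); with His treated as neutral, nothing else contributes.
Positive (K, R): K6, K11, R17, R18 → +4.
Negative (D, E): D2, D10, D16 → −3.
Net charge = (+4) + (−3) = +1.

+1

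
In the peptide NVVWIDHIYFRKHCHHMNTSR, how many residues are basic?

K, R, and H are the three residues with basic side chains (ε-amine, guanidinium, and imidazole respectively).
Matching residues: H7, R11, K12, H13, H15, H16, R21.

7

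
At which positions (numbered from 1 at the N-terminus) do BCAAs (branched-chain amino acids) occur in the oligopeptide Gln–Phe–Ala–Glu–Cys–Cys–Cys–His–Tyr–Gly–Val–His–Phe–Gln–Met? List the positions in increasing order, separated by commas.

Valine (V), leucine (L), and isoleucine (I) are the branched-chain amino acids.
Matching residues: Val11.

11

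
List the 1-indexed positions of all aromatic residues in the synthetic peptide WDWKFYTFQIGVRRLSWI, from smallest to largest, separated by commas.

1, 3, 5, 6, 8, 17

F, W, and Y each carry an aromatic ring on the side chain.
Matching residues: W1, W3, F5, Y6, F8, W17.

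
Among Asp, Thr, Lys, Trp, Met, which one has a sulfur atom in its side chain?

Only Cys (C) and Met (M) have a sulfur atom in the side chain.
Of the listed options, only Met belongs to this group.

Met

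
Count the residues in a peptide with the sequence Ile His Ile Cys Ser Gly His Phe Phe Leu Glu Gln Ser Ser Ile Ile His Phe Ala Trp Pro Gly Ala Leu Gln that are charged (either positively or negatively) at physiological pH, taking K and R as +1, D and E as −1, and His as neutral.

Charged side chains at pH ~7.4: K, R (positive); D, E (negative).
Matching residues: Glu11.

1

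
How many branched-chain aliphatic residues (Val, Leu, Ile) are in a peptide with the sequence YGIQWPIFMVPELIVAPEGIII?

Matching residues: I3, I7, V10, L13, I14, V15, I20, I21, I22.

9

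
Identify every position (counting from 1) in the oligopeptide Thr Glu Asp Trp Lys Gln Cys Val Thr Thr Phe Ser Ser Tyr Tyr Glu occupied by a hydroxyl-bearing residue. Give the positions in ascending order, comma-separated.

The –OH-bearing residues are Ser, Thr (aliphatic alcohols), and Tyr (phenol).
Matching residues: Thr1, Thr9, Thr10, Ser12, Ser13, Tyr14, Tyr15.

1, 9, 10, 12, 13, 14, 15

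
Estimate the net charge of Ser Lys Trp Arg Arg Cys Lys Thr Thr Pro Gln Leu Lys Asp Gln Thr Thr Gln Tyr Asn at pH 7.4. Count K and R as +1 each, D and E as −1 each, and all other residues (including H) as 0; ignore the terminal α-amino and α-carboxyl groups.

+4

Positive (K, R): Lys2, Arg4, Arg5, Lys7, Lys13 → +5.
Negative (D, E): Asp14 → −1.
Net charge = (+5) + (−1) = +4.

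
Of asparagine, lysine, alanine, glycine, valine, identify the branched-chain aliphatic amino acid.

valine

Valine (V), leucine (L), and isoleucine (I) are the branched-chain amino acids.
Of the listed options, only valine belongs to this group.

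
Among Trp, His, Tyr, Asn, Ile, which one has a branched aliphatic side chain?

Valine (V), leucine (L), and isoleucine (I) are the branched-chain amino acids.
Of the listed options, only Ile belongs to this group.

Ile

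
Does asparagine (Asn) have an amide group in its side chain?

Asparagine (N) and glutamine (Q) have uncharged amide side chains.
Asparagine is in this group.

Yes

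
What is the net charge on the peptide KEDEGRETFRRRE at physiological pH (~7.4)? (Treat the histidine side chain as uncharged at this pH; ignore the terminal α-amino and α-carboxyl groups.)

0

Near pH 7.4, K and R contribute +1 each, D and E contribute −1 each, and every other side chain (His included, as stated) is uncharged.
Positive (K, R): K1, R6, R10, R11, R12 → +5.
Negative (D, E): E2, D3, E4, E7, E13 → −5.
Net charge = (+5) + (−5) = 0.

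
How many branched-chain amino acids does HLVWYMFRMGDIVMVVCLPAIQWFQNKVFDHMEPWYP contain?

9

V, L, and I make up the branched-chain aliphatic group.
Matching residues: L2, V3, I12, V13, V15, V16, L18, I21, V28.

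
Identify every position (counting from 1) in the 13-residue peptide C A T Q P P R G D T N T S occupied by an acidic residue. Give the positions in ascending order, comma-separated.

The acidic residues are Asp (D) and Glu (E), whose side chains end in a carboxylate group.
Matching residues: D9.

9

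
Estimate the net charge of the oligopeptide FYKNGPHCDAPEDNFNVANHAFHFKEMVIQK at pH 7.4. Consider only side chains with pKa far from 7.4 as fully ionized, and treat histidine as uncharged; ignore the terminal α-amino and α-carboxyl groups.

The side chains ionized at physiological pH are Lys/Arg (+1) and Asp/Glu (−1); with His treated as neutral, nothing else contributes.
Positive (K, R): K3, K25, K31 → +3.
Negative (D, E): D9, E12, D13, E26 → −4.
Net charge = (+3) + (−4) = −1.

-1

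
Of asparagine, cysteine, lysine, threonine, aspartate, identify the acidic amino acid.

aspartate

Only D (aspartate) and E (glutamate) carry a side-chain carboxylic acid.
Of the listed options, only aspartate belongs to this group.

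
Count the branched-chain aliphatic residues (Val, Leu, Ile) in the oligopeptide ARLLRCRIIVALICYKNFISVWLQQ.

10

Matching residues: L3, L4, I8, I9, V10, L12, I13, I19, V21, L23.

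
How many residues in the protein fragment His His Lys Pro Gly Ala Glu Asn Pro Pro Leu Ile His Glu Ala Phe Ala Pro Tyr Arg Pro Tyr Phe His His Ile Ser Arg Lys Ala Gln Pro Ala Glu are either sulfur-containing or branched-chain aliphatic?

3

Sulfur-containing: C, M. Branched-chain aliphatic: I, L, V.
Sulfur-containing residues here: none (0).
Branched-chain aliphatic residues here: Leu11, Ile12, Ile26 (3).
The two groups share no amino acid, so total = 0 + 3 = 3.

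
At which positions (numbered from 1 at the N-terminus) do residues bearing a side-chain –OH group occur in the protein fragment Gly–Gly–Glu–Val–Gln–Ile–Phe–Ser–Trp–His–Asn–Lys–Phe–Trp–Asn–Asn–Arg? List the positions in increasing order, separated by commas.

Serine (S), threonine (T), and tyrosine (Y) each carry a hydroxyl group on the side chain.
Matching residues: Ser8.

8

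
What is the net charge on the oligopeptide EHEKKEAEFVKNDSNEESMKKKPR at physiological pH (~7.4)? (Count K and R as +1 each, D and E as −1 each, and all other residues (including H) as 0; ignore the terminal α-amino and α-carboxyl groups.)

0

Positive (K, R): K4, K5, K11, K20, K21, K22, R24 → +7.
Negative (D, E): E1, E3, E6, E8, D13, E16, E17 → −7.
Net charge = (+7) + (−7) = 0.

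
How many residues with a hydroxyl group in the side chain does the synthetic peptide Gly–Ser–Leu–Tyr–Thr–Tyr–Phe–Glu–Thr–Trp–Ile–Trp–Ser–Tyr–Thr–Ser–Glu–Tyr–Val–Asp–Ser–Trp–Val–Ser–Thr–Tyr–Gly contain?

14

Serine (S), threonine (T), and tyrosine (Y) each carry a hydroxyl group on the side chain.
Matching residues: Ser2, Tyr4, Thr5, Tyr6, Thr9, Ser13, Tyr14, Thr15, Ser16, Tyr18, Ser21, Ser24, Thr25, Tyr26.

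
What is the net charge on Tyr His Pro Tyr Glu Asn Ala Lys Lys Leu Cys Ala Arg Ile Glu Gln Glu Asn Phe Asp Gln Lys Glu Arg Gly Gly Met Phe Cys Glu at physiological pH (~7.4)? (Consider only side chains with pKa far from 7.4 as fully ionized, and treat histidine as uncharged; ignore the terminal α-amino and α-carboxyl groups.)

At pH ~7.4 the Lys and Arg side chains are protonated (+1), the Asp and Glu side chains are deprotonated (−1), and with His taken as neutral all other side chains carry no charge.
Positive (K, R): Lys8, Lys9, Arg13, Lys22, Arg24 → +5.
Negative (D, E): Glu5, Glu15, Glu17, Asp20, Glu23, Glu30 → −6.
Net charge = (+5) + (−6) = −1.

-1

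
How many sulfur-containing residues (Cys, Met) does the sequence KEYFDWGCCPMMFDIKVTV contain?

Matching residues: C8, C9, M11, M12.

4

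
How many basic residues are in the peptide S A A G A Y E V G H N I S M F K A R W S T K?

K, R, and H are the three residues with basic side chains (ε-amine, guanidinium, and imidazole respectively).
Matching residues: H10, K16, R18, K22.

4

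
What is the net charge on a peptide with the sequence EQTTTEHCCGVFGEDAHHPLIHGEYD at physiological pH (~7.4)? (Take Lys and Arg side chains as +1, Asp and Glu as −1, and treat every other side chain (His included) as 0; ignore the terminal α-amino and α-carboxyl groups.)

Positive (K, R): none → +0.
Negative (D, E): E1, E6, E14, D15, E24, D26 → −6.
Net charge = (+0) + (−6) = −6.

-6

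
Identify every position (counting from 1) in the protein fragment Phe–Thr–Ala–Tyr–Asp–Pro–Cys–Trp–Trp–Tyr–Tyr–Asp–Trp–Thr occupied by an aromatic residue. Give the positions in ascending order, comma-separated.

Phenylalanine (F), tryptophan (W), and tyrosine (Y) have aromatic ring side chains.
Matching residues: Phe1, Tyr4, Trp8, Trp9, Tyr10, Tyr11, Trp13.

1, 4, 8, 9, 10, 11, 13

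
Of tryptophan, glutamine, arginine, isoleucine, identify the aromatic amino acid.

Phenylalanine (F), tryptophan (W), and tyrosine (Y) have aromatic ring side chains.
Of the listed options, only tryptophan belongs to this group.

tryptophan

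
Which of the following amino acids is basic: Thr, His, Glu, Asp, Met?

K, R, and H are the three residues with basic side chains (ε-amine, guanidinium, and imidazole respectively).
Of the listed options, only His belongs to this group.

His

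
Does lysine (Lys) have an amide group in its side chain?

No

Asparagine (N) and glutamine (Q) have uncharged amide side chains.
Lysine is not in this group.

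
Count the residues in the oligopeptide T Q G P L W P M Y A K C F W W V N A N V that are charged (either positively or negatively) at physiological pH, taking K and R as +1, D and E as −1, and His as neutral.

1

Charged side chains at pH ~7.4: K, R (positive); D, E (negative).
Matching residues: K11.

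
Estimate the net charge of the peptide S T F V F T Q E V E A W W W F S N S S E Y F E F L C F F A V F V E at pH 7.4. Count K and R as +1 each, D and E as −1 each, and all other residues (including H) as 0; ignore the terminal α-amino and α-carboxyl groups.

-5

Positive (K, R): none → +0.
Negative (D, E): E8, E10, E20, E23, E33 → −5.
Net charge = (+0) + (−5) = −5.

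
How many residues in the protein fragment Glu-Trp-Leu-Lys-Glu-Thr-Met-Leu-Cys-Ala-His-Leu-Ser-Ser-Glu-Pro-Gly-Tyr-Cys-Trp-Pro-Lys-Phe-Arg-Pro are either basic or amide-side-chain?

Basic: H, K, R. Amide-side-chain: N, Q.
Basic residues here: Lys4, His11, Lys22, Arg24 (4).
Amide-side-chain residues here: none (0).
The two groups share no amino acid, so total = 4 + 0 = 4.

4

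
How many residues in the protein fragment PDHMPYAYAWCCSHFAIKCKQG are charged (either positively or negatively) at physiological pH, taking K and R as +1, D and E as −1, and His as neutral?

3

Charged side chains at pH ~7.4: K, R (positive); D, E (negative).
Matching residues: D2, K18, K20.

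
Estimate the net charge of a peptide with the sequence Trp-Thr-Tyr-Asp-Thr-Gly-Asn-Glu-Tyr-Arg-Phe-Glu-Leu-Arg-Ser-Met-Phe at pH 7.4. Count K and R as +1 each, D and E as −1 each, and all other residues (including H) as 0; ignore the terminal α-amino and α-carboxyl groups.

-1

Positive (K, R): Arg10, Arg14 → +2.
Negative (D, E): Asp4, Glu8, Glu12 → −3.
Net charge = (+2) + (−3) = −1.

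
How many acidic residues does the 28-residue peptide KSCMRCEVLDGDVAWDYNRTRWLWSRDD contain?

6

Only D (aspartate) and E (glutamate) carry a side-chain carboxylic acid.
Matching residues: E7, D10, D12, D16, D27, D28.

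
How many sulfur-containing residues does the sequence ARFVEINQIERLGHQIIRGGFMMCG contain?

Cysteine (C, thiol) and methionine (M, thioether) are the two sulfur-containing amino acids.
Matching residues: M22, M23, C24.

3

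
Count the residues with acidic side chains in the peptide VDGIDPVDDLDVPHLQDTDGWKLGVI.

Aspartate (D) and glutamate (E) have carboxylic-acid side chains and are the acidic amino acids.
Matching residues: D2, D5, D8, D9, D11, D17, D19.

7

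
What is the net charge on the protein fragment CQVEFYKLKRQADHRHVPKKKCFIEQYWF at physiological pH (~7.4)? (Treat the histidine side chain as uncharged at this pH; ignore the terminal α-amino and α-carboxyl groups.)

+4

Near pH 7.4, K and R contribute +1 each, D and E contribute −1 each, and every other side chain (His included, as stated) is uncharged.
Positive (K, R): K7, K9, R10, R15, K19, K20, K21 → +7.
Negative (D, E): E4, D13, E25 → −3.
Net charge = (+7) + (−3) = +4.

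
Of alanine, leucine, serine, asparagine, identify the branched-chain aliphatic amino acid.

V, L, and I make up the branched-chain aliphatic group.
Of the listed options, only leucine belongs to this group.

leucine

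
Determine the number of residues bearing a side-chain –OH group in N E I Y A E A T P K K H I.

The –OH-bearing residues are Ser, Thr (aliphatic alcohols), and Tyr (phenol).
Matching residues: Y4, T8.

2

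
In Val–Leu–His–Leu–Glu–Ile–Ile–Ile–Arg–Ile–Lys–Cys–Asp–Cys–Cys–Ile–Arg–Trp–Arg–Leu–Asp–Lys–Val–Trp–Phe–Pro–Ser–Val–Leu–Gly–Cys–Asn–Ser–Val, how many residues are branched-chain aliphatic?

V, L, and I make up the branched-chain aliphatic group.
Matching residues: Val1, Leu2, Leu4, Ile6, Ile7, Ile8, Ile10, Ile16, Leu20, Val23, Val28, Leu29, Val34.

13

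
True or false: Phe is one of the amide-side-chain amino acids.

Asparagine (N) and glutamine (Q) have uncharged amide side chains.
Phenylalanine is not in this group.

False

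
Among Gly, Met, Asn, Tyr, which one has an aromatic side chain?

F, W, and Y each carry an aromatic ring on the side chain.
Of the listed options, only Tyr belongs to this group.

Tyr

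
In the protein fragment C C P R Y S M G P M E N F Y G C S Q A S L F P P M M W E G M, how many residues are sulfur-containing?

The sulfur-bearing residues are cysteine (–SH) and methionine (–S–CH₃).
Matching residues: C1, C2, M7, M10, C16, M25, M26, M30.

8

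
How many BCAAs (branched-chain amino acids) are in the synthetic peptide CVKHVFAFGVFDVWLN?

The BCAAs are Val, Leu, and Ile — aliphatic side chains with a branch point.
Matching residues: V2, V5, V10, V13, L15.

5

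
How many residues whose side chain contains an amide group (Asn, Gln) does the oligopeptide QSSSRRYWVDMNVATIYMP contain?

Matching residues: Q1, N12.

2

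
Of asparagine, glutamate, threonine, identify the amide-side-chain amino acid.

asparagine

The amide-side-chain residues are Asn (N) and Gln (Q).
Of the listed options, only asparagine belongs to this group.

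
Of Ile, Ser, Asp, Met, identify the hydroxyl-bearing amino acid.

S, T, and Y are the three residues with a side-chain hydroxyl.
Of the listed options, only Ser belongs to this group.

Ser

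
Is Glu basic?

No

K, R, and H are the three residues with basic side chains (ε-amine, guanidinium, and imidazole respectively).
Glutamate is not in this group.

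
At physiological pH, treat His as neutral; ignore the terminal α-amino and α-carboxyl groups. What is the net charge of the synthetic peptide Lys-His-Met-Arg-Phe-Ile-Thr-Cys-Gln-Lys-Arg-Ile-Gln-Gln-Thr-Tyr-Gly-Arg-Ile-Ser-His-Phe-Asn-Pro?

+5

Near pH 7.4, K and R contribute +1 each, D and E contribute −1 each, and every other side chain (His included, as stated) is uncharged.
Positive (K, R): Lys1, Arg4, Lys10, Arg11, Arg18 → +5.
Negative (D, E): none → −0.
Net charge = (+5) + (−0) = +5.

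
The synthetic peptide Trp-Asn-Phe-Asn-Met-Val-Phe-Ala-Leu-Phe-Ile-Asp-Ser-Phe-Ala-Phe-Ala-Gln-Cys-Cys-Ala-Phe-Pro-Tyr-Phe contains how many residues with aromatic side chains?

The aromatic amino acids are Phe (F, benzyl), Trp (W, indole), and Tyr (Y, phenol).
Matching residues: Trp1, Phe3, Phe7, Phe10, Phe14, Phe16, Phe22, Tyr24, Phe25.

9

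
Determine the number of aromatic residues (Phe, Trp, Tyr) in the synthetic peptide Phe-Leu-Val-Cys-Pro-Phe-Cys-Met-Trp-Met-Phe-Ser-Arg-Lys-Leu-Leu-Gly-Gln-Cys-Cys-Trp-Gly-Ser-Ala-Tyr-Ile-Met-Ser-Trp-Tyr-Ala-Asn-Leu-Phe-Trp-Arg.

10

Matching residues: Phe1, Phe6, Trp9, Phe11, Trp21, Tyr25, Trp29, Tyr30, Phe34, Trp35.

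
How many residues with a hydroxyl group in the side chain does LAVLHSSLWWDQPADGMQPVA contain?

2

S, T, and Y are the three residues with a side-chain hydroxyl.
Matching residues: S6, S7.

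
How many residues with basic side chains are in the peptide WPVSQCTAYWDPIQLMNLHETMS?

1

Lysine (K), arginine (R), and histidine (H) have basic, nitrogen-containing side chains.
Matching residues: H19.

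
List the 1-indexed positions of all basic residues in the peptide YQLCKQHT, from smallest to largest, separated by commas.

Lysine (K), arginine (R), and histidine (H) have basic, nitrogen-containing side chains.
Matching residues: K5, H7.

5, 7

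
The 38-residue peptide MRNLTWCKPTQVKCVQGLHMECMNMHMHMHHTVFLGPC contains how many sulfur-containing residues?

10

Cysteine (C, thiol) and methionine (M, thioether) are the two sulfur-containing amino acids.
Matching residues: M1, C7, C14, M20, C22, M23, M25, M27, M29, C38.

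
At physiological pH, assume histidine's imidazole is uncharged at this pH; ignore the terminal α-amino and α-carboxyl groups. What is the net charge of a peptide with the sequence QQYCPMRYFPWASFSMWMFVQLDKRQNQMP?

The side chains ionized at physiological pH are Lys/Arg (+1) and Asp/Glu (−1); with His treated as neutral, nothing else contributes.
Positive (K, R): R7, K24, R25 → +3.
Negative (D, E): D23 → −1.
Net charge = (+3) + (−1) = +2.

+2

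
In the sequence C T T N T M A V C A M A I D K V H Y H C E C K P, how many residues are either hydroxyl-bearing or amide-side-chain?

Hydroxyl-bearing: S, T, Y. Amide-side-chain: N, Q.
Hydroxyl-bearing residues here: T2, T3, T5, Y18 (4).
Amide-side-chain residues here: N4 (1).
The two groups share no amino acid, so total = 4 + 1 = 5.

5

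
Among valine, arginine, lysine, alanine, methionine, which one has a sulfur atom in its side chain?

Only Cys (C) and Met (M) have a sulfur atom in the side chain.
Of the listed options, only methionine belongs to this group.

methionine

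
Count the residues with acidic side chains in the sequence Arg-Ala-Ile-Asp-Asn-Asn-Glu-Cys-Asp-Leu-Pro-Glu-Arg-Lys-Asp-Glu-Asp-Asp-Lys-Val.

The acidic residues are Asp (D) and Glu (E), whose side chains end in a carboxylate group.
Matching residues: Asp4, Glu7, Asp9, Glu12, Asp15, Glu16, Asp17, Asp18.

8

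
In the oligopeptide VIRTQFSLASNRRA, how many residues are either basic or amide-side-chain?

5

Basic: H, K, R. Amide-side-chain: N, Q.
Basic residues here: R3, R12, R13 (3).
Amide-side-chain residues here: Q5, N11 (2).
The two groups share no amino acid, so total = 3 + 2 = 5.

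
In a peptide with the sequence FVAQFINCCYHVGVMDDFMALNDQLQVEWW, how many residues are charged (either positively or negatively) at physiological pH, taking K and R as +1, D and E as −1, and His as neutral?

Charged side chains at pH ~7.4: K, R (positive); D, E (negative).
Matching residues: D16, D17, D23, E28.

4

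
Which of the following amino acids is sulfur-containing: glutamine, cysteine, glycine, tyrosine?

cysteine

Cysteine (C, thiol) and methionine (M, thioether) are the two sulfur-containing amino acids.
Of the listed options, only cysteine belongs to this group.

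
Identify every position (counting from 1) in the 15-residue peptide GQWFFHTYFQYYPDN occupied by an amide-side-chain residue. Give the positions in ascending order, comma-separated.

Only N (asparagine) and Q (glutamine) carry a side-chain carboxamide.
Matching residues: Q2, Q10, N15.

2, 10, 15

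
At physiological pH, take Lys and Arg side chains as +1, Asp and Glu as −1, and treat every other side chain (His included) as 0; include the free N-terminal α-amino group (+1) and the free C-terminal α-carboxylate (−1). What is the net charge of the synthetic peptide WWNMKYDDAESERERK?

Positive (K, R): K5, R13, R15, K16 → +4.
Negative (D, E): D7, D8, E10, E12, E14 → −5.
The N-terminus (+1) and C-terminus (−1) cancel.
Net charge = (+4) + (−5) = −1.

-1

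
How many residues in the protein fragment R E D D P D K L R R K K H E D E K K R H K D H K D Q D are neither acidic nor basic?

3

Acidic: D, E. Basic: K, R, H. All other residues are neither.
Matching residues: P5, L8, Q26.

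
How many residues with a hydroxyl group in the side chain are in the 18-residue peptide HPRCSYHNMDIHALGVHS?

S, T, and Y are the three residues with a side-chain hydroxyl.
Matching residues: S5, Y6, S18.

3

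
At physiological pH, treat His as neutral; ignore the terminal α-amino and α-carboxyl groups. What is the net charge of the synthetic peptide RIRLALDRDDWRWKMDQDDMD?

-2

The side chains ionized at physiological pH are Lys/Arg (+1) and Asp/Glu (−1); with His treated as neutral, nothing else contributes.
Positive (K, R): R1, R3, R8, R12, K14 → +5.
Negative (D, E): D7, D9, D10, D16, D18, D19, D21 → −7.
Net charge = (+5) + (−7) = −2.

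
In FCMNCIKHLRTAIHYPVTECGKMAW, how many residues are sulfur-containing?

5

Cysteine (C, thiol) and methionine (M, thioether) are the two sulfur-containing amino acids.
Matching residues: C2, M3, C5, C20, M23.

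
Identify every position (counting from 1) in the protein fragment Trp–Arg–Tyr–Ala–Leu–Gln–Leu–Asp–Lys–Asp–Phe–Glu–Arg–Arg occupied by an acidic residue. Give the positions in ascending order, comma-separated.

The acidic residues are Asp (D) and Glu (E), whose side chains end in a carboxylate group.
Matching residues: Asp8, Asp10, Glu12.

8, 10, 12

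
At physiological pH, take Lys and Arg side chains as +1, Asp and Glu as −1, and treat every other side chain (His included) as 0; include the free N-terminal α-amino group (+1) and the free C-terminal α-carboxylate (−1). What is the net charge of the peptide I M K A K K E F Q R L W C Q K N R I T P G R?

+6

Positive (K, R): K3, K5, K6, R10, K15, R17, R22 → +7.
Negative (D, E): E7 → −1.
The N-terminus (+1) and C-terminus (−1) cancel.
Net charge = (+7) + (−1) = +6.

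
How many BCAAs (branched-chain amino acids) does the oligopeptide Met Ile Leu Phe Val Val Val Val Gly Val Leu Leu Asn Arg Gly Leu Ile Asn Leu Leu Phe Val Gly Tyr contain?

V, L, and I make up the branched-chain aliphatic group.
Matching residues: Ile2, Leu3, Val5, Val6, Val7, Val8, Val10, Leu11, Leu12, Leu16, Ile17, Leu19, Leu20, Val22.

14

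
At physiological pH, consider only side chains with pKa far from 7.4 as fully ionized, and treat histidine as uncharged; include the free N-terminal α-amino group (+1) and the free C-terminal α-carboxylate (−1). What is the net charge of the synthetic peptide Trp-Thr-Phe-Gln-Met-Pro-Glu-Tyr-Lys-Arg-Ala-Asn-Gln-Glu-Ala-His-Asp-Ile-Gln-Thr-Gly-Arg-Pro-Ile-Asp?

At pH ~7.4 the Lys and Arg side chains are protonated (+1), the Asp and Glu side chains are deprotonated (−1), and with His taken as neutral all other side chains carry no charge.
Positive (K, R): Lys9, Arg10, Arg22 → +3.
Negative (D, E): Glu7, Glu14, Asp17, Asp25 → −4.
The N-terminus (+1) and C-terminus (−1) cancel.
Net charge = (+3) + (−4) = −1.

-1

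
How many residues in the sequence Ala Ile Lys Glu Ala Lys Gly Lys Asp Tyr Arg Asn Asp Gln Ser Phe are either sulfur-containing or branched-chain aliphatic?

Sulfur-containing: C, M. Branched-chain aliphatic: I, L, V.
Sulfur-containing residues here: none (0).
Branched-chain aliphatic residues here: Ile2 (1).
The two groups share no amino acid, so total = 0 + 1 = 1.

1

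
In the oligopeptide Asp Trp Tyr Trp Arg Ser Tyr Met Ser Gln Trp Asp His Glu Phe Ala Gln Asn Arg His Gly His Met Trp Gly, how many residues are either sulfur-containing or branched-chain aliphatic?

2

Sulfur-containing: C, M. Branched-chain aliphatic: I, L, V.
Sulfur-containing residues here: Met8, Met23 (2).
Branched-chain aliphatic residues here: none (0).
The two groups share no amino acid, so total = 2 + 0 = 2.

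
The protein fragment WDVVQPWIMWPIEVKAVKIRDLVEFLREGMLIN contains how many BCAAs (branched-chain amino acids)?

12

Valine (V), leucine (L), and isoleucine (I) are the branched-chain amino acids.
Matching residues: V3, V4, I8, I12, V14, V17, I19, L22, V23, L26, L31, I32.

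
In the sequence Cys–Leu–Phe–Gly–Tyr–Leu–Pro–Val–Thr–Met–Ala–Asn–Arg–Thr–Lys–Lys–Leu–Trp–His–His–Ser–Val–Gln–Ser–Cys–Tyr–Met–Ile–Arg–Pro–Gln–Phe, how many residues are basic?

K, R, and H are the three residues with basic side chains (ε-amine, guanidinium, and imidazole respectively).
Matching residues: Arg13, Lys15, Lys16, His19, His20, Arg29.

6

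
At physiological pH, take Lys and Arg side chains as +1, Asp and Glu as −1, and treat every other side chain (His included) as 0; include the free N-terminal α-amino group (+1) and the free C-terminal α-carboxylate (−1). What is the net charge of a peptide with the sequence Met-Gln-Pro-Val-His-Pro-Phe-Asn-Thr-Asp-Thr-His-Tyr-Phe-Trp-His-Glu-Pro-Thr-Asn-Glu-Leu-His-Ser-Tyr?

-3

Positive (K, R): none → +0.
Negative (D, E): Asp10, Glu17, Glu21 → −3.
The N-terminus (+1) and C-terminus (−1) cancel.
Net charge = (+0) + (−3) = −3.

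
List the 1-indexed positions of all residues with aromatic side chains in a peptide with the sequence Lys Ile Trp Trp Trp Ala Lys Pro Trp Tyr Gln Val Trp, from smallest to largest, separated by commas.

3, 4, 5, 9, 10, 13

Phenylalanine (F), tryptophan (W), and tyrosine (Y) have aromatic ring side chains.
Matching residues: Trp3, Trp4, Trp5, Trp9, Tyr10, Trp13.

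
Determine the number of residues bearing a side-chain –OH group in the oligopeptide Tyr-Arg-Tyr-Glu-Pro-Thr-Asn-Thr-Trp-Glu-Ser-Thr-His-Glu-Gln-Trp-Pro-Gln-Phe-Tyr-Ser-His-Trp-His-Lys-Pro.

8

Serine (S), threonine (T), and tyrosine (Y) each carry a hydroxyl group on the side chain.
Matching residues: Tyr1, Tyr3, Thr6, Thr8, Ser11, Thr12, Tyr20, Ser21.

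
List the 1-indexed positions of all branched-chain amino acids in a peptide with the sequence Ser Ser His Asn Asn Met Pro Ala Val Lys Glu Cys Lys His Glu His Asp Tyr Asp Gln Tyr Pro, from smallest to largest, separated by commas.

9

Valine (V), leucine (L), and isoleucine (I) are the branched-chain amino acids.
Matching residues: Val9.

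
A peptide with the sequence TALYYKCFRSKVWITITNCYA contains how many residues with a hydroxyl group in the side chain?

7

Serine (S), threonine (T), and tyrosine (Y) each carry a hydroxyl group on the side chain.
Matching residues: T1, Y4, Y5, S10, T15, T17, Y20.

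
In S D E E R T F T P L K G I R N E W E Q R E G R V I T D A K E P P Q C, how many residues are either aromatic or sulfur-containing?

3

Aromatic: F, W, Y. Sulfur-containing: C, M.
Aromatic residues here: F7, W17 (2).
Sulfur-containing residues here: C34 (1).
The two groups share no amino acid, so total = 2 + 1 = 3.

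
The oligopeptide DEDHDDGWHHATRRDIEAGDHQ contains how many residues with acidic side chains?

The acidic residues are Asp (D) and Glu (E), whose side chains end in a carboxylate group.
Matching residues: D1, E2, D3, D5, D6, D15, E17, D20.

8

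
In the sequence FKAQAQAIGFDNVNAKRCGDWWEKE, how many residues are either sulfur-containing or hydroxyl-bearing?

Sulfur-containing: C, M. Hydroxyl-bearing: S, T, Y.
Sulfur-containing residues here: C18 (1).
Hydroxyl-bearing residues here: none (0).
The two groups share no amino acid, so total = 1 + 0 = 1.

1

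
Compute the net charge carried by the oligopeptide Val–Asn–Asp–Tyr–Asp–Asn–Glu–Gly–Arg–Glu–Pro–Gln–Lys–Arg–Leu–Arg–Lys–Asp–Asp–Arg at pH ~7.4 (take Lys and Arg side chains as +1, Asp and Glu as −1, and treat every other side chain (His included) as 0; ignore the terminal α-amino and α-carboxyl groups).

Positive (K, R): Arg9, Lys13, Arg14, Arg16, Lys17, Arg20 → +6.
Negative (D, E): Asp3, Asp5, Glu7, Glu10, Asp18, Asp19 → −6.
Net charge = (+6) + (−6) = 0.

0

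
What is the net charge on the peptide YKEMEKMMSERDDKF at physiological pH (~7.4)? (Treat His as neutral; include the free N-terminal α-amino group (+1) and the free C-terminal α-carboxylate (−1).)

Near pH 7.4, K and R contribute +1 each, D and E contribute −1 each, and every other side chain (His included, as stated) is uncharged.
Positive (K, R): K2, K6, R11, K14 → +4.
Negative (D, E): E3, E5, E10, D12, D13 → −5.
The N-terminus (+1) and C-terminus (−1) cancel.
Net charge = (+4) + (−5) = −1.

-1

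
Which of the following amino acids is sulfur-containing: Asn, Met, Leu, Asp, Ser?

Cysteine (C, thiol) and methionine (M, thioether) are the two sulfur-containing amino acids.
Of the listed options, only Met belongs to this group.

Met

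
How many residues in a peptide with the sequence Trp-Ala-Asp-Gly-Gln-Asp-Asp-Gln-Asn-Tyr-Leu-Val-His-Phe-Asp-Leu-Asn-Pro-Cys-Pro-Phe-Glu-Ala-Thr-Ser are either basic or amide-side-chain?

Basic: H, K, R. Amide-side-chain: N, Q.
Basic residues here: His13 (1).
Amide-side-chain residues here: Gln5, Gln8, Asn9, Asn17 (4).
The two groups share no amino acid, so total = 1 + 4 = 5.

5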